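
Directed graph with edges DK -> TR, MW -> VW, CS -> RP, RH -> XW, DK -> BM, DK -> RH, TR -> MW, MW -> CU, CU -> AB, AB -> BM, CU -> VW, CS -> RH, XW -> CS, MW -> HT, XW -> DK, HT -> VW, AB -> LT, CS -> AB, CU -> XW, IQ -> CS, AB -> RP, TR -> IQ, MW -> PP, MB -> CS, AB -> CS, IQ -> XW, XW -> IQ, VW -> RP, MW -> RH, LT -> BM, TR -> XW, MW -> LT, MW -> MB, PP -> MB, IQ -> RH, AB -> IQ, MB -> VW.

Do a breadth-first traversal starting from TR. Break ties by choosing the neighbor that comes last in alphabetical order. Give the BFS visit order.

Visit TR; enqueue XW, MW, IQ → queue [XW, MW, IQ]
Visit XW; enqueue DK, CS → queue [MW, IQ, DK, CS]
Visit MW; enqueue VW, RH, PP, MB, LT, HT, CU → queue [IQ, DK, CS, VW, RH, PP, MB, LT, HT, CU]
Visit IQ → queue [DK, CS, VW, RH, PP, MB, LT, HT, CU]
Visit DK; enqueue BM → queue [CS, VW, RH, PP, MB, LT, HT, CU, BM]
Visit CS; enqueue RP, AB → queue [VW, RH, PP, MB, LT, HT, CU, BM, RP, AB]
Visit VW → queue [RH, PP, MB, LT, HT, CU, BM, RP, AB]
Visit RH → queue [PP, MB, LT, HT, CU, BM, RP, AB]
Visit PP → queue [MB, LT, HT, CU, BM, RP, AB]
Visit MB → queue [LT, HT, CU, BM, RP, AB]
Visit LT → queue [HT, CU, BM, RP, AB]
Visit HT → queue [CU, BM, RP, AB]
Visit CU → queue [BM, RP, AB]
Visit BM → queue [RP, AB]
Visit RP → queue [AB]
Visit AB → queue []

TR -> XW -> MW -> IQ -> DK -> CS -> VW -> RH -> PP -> MB -> LT -> HT -> CU -> BM -> RP -> AB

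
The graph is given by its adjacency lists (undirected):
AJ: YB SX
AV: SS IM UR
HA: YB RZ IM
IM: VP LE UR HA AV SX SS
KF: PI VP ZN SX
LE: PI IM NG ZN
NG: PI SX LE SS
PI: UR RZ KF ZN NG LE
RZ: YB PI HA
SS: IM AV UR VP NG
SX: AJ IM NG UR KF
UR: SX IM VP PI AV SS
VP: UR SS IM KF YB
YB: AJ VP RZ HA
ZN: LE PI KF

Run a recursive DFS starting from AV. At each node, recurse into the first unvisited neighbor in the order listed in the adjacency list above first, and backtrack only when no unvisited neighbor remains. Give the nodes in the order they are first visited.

AV, SS, IM, VP, UR, SX, AJ, YB, RZ, PI, KF, ZN, LE, NG, HA

Visit AV
AV → SS
SS → IM
IM → VP
VP → UR
UR → SX
SX → AJ
AJ → YB
YB → RZ
RZ → PI
PI → KF
KF → ZN
ZN → LE
LE → NG
RZ → HA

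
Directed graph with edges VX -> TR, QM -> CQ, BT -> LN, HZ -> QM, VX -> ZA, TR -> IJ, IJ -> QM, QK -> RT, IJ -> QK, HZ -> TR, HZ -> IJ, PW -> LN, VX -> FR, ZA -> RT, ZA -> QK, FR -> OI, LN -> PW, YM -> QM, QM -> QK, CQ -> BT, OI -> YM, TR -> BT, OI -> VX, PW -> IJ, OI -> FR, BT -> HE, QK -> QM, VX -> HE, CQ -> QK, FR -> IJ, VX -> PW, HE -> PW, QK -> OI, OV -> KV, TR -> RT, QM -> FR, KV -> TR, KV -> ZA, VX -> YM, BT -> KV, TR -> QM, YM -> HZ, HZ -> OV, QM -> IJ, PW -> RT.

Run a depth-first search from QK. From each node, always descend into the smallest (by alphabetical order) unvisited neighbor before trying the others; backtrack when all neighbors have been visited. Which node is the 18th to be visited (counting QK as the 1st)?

Visit QK
QK → OI
OI → FR
FR → IJ
IJ → QM
QM → CQ
CQ → BT
BT → HE
HE → PW
PW → LN
PW → RT
BT → KV
KV → TR
KV → ZA
OI → VX
VX → YM
YM → HZ
HZ → OV

Visit order: QK, OI, FR, IJ, QM, CQ, BT, HE, PW, LN, RT, KV, TR, ZA, VX, YM, HZ, OV

OV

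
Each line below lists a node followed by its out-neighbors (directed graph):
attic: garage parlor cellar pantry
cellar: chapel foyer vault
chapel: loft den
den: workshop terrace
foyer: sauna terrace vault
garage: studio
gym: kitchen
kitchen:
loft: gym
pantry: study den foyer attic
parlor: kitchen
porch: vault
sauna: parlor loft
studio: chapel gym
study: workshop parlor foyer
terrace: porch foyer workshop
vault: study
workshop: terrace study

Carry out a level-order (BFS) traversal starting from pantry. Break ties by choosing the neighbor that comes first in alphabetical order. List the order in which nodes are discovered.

pantry → attic → den → foyer → study → cellar → garage → parlor → terrace → workshop → sauna → vault → chapel → studio → kitchen → porch → loft → gym

Visit pantry; enqueue attic, den, foyer, study → queue [attic, den, foyer, study]
Visit attic; enqueue cellar, garage, parlor → queue [den, foyer, study, cellar, garage, parlor]
Visit den; enqueue terrace, workshop → queue [foyer, study, cellar, garage, parlor, terrace, workshop]
Visit foyer; enqueue sauna, vault → queue [study, cellar, garage, parlor, terrace, workshop, sauna, vault]
Visit study → queue [cellar, garage, parlor, terrace, workshop, sauna, vault]
Visit cellar; enqueue chapel → queue [garage, parlor, terrace, workshop, sauna, vault, chapel]
Visit garage; enqueue studio → queue [parlor, terrace, workshop, sauna, vault, chapel, studio]
Visit parlor; enqueue kitchen → queue [terrace, workshop, sauna, vault, chapel, studio, kitchen]
Visit terrace; enqueue porch → queue [workshop, sauna, vault, chapel, studio, kitchen, porch]
Visit workshop → queue [sauna, vault, chapel, studio, kitchen, porch]
Visit sauna; enqueue loft → queue [vault, chapel, studio, kitchen, porch, loft]
Visit vault → queue [chapel, studio, kitchen, porch, loft]
Visit chapel → queue [studio, kitchen, porch, loft]
Visit studio; enqueue gym → queue [kitchen, porch, loft, gym]
Visit kitchen → queue [porch, loft, gym]
Visit porch → queue [loft, gym]
Visit loft → queue [gym]
Visit gym → queue []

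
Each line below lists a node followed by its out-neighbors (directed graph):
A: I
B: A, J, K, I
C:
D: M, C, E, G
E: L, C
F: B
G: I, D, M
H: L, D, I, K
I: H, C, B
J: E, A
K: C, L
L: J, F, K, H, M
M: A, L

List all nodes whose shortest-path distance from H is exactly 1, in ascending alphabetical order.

D, I, K, L

Level 0: H
Level 1: D, I, K, L
Level 2: B, C, E, F, G, J, M
Level 3: A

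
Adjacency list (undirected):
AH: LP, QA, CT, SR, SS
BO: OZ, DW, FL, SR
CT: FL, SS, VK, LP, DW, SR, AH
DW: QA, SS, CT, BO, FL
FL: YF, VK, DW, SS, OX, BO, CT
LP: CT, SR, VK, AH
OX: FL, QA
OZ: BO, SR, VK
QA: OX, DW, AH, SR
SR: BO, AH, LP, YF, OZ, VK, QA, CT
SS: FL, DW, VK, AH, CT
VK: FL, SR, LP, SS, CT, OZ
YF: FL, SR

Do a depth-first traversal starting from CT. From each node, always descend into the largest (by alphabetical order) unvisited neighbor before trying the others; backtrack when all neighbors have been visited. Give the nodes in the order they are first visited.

CT → VK → SS → FL → YF → SR → QA → OX → DW → BO → OZ → AH → LP

Visit CT
CT → VK
VK → SS
SS → FL
FL → YF
YF → SR
SR → QA
QA → OX
QA → DW
DW → BO
BO → OZ
QA → AH
AH → LP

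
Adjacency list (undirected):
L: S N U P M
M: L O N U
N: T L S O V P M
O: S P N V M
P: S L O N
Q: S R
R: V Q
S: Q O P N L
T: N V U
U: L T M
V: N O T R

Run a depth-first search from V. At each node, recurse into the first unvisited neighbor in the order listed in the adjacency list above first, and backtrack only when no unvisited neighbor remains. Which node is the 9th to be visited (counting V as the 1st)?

O

Visit V
V → N
N → T
T → U
U → L
L → S
S → Q
Q → R
S → O
O → P
O → M

Visit order: V, N, T, U, L, S, Q, R, O, P, M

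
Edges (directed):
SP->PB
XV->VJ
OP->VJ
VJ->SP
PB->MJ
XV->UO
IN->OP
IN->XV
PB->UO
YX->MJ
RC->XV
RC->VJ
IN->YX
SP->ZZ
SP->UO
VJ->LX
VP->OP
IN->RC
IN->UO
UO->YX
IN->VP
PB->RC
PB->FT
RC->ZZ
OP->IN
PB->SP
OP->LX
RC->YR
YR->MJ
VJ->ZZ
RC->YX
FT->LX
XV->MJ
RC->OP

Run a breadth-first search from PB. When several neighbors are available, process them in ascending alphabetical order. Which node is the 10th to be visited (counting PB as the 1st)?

XV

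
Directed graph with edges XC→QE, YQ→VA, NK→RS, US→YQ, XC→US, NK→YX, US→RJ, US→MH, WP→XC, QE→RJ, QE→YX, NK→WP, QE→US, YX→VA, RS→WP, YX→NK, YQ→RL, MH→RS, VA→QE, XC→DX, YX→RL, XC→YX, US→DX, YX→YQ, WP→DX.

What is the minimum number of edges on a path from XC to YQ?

2

Level 0: XC
Level 1: DX, QE, US, YX
Level 2: MH, NK, RJ, RL, VA, YQ
Level 3: RS, WP
YQ first appears at level 2.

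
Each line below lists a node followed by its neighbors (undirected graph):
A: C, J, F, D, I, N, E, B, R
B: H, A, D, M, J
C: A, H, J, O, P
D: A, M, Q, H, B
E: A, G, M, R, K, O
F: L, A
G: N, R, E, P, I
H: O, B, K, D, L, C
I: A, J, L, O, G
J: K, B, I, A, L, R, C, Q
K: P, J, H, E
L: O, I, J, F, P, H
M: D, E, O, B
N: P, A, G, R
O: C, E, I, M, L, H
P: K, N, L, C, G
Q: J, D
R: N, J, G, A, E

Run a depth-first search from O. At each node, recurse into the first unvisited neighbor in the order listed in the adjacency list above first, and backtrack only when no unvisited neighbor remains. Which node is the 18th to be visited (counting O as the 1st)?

F

Visit O
O → C
C → A
A → J
J → K
K → P
P → N
N → G
G → R
R → E
E → M
M → D
D → Q
D → H
H → B
H → L
L → I
L → F

Visit order: O, C, A, J, K, P, N, G, R, E, M, D, Q, H, B, L, I, F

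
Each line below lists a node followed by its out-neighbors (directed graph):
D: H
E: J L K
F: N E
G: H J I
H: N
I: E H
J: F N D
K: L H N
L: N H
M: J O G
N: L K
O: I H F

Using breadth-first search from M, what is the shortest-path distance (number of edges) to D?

2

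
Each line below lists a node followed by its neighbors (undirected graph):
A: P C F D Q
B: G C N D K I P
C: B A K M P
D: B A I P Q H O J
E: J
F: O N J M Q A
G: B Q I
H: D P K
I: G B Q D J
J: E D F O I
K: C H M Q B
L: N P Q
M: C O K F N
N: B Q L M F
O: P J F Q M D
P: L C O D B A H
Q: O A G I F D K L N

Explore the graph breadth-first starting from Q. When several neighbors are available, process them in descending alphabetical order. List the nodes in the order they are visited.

Q, O, N, L, K, I, G, F, D, A, P, M, J, B, H, C, E

Visit Q; enqueue O, N, L, K, I, G, F, D, A → queue [O, N, L, K, I, G, F, D, A]
Visit O; enqueue P, M, J → queue [N, L, K, I, G, F, D, A, P, M, J]
Visit N; enqueue B → queue [L, K, I, G, F, D, A, P, M, J, B]
Visit L → queue [K, I, G, F, D, A, P, M, J, B]
Visit K; enqueue H, C → queue [I, G, F, D, A, P, M, J, B, H, C]
Visit I → queue [G, F, D, A, P, M, J, B, H, C]
Visit G → queue [F, D, A, P, M, J, B, H, C]
Visit F → queue [D, A, P, M, J, B, H, C]
Visit D → queue [A, P, M, J, B, H, C]
Visit A → queue [P, M, J, B, H, C]
Visit P → queue [M, J, B, H, C]
Visit M → queue [J, B, H, C]
Visit J; enqueue E → queue [B, H, C, E]
Visit B → queue [H, C, E]
Visit H → queue [C, E]
Visit C → queue [E]
Visit E → queue []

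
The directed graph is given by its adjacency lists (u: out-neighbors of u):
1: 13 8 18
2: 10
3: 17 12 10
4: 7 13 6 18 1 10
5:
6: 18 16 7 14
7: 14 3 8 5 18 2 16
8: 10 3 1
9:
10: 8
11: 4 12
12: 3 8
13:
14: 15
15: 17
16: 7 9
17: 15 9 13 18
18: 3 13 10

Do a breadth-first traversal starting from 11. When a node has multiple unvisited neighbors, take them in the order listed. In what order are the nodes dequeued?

11 -> 4 -> 12 -> 7 -> 13 -> 6 -> 18 -> 1 -> 10 -> 3 -> 8 -> 14 -> 5 -> 2 -> 16 -> 17 -> 15 -> 9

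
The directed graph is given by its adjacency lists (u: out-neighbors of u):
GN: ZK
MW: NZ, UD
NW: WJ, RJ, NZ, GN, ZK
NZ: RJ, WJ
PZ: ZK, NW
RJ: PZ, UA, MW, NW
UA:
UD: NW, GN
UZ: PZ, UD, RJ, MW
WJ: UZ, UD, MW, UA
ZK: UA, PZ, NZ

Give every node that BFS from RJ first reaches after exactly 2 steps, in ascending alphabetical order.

GN, NZ, UD, WJ, ZK

Level 0: RJ
Level 1: MW, NW, PZ, UA
Level 2: GN, NZ, UD, WJ, ZK
Level 3: UZ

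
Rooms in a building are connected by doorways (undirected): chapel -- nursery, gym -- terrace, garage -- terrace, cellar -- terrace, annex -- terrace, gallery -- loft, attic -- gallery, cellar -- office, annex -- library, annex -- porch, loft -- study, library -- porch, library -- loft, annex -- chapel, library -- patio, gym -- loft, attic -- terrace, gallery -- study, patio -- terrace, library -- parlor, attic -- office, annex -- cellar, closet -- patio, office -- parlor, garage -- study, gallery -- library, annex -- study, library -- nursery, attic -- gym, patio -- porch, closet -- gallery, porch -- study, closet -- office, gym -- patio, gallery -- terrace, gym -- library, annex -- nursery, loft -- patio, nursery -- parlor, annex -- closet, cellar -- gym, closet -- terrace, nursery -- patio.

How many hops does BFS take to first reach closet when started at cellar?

Level 0: cellar
Level 1: annex, gym, office, terrace
Level 2: attic, chapel, closet, gallery, garage, library, loft, nursery, parlor, patio, porch, study
closet first appears at level 2.

2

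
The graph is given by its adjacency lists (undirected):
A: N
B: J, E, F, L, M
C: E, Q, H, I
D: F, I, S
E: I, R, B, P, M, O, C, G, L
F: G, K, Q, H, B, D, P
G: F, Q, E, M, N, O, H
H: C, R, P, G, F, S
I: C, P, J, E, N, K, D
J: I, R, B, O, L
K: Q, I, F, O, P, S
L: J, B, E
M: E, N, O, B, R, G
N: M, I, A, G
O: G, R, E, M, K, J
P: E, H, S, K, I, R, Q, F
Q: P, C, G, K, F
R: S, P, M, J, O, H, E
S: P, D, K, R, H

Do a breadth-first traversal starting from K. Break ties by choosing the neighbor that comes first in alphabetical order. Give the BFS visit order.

K F I O P Q S B D G H C E J N M R L A

Visit K; enqueue F, I, O, P, Q, S → queue [F, I, O, P, Q, S]
Visit F; enqueue B, D, G, H → queue [I, O, P, Q, S, B, D, G, H]
Visit I; enqueue C, E, J, N → queue [O, P, Q, S, B, D, G, H, C, E, J, N]
Visit O; enqueue M, R → queue [P, Q, S, B, D, G, H, C, E, J, N, M, R]
Visit P → queue [Q, S, B, D, G, H, C, E, J, N, M, R]
Visit Q → queue [S, B, D, G, H, C, E, J, N, M, R]
Visit S → queue [B, D, G, H, C, E, J, N, M, R]
Visit B; enqueue L → queue [D, G, H, C, E, J, N, M, R, L]
Visit D → queue [G, H, C, E, J, N, M, R, L]
Visit G → queue [H, C, E, J, N, M, R, L]
Visit H → queue [C, E, J, N, M, R, L]
Visit C → queue [E, J, N, M, R, L]
Visit E → queue [J, N, M, R, L]
Visit J → queue [N, M, R, L]
Visit N; enqueue A → queue [M, R, L, A]
Visit M → queue [R, L, A]
Visit R → queue [L, A]
Visit L → queue [A]
Visit A → queue []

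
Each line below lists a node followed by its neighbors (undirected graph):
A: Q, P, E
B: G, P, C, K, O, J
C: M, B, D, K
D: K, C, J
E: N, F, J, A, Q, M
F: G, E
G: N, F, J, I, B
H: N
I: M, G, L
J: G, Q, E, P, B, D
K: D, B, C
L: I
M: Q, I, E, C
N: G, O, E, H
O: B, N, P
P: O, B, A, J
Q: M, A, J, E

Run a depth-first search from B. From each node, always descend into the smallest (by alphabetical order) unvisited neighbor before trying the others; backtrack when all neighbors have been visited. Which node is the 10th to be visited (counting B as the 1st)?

Visit B
B → C
C → D
D → J
J → E
E → A
A → P
P → O
O → N
N → G
G → F
G → I
I → L
I → M
M → Q
N → H
D → K

Visit order: B, C, D, J, E, A, P, O, N, G, F, I, L, M, Q, H, K

G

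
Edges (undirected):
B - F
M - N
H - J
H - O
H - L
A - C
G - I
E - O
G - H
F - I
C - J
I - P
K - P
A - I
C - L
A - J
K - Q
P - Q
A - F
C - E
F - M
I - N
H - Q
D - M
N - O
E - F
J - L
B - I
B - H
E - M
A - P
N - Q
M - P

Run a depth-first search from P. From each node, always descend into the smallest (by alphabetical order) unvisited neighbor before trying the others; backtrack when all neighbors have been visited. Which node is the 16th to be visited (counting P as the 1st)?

Visit P
P → A
A → C
C → E
E → F
F → B
B → H
H → G
G → I
I → N
N → M
M → D
N → O
N → Q
Q → K
H → J
J → L

Visit order: P, A, C, E, F, B, H, G, I, N, M, D, O, Q, K, J, L

J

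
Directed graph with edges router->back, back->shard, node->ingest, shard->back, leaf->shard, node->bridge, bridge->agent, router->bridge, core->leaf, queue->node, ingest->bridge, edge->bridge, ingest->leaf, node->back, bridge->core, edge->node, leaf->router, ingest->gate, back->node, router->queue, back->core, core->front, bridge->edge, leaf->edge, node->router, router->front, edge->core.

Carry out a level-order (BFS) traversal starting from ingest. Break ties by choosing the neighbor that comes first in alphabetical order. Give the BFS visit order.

Visit ingest; enqueue bridge, gate, leaf → queue [bridge, gate, leaf]
Visit bridge; enqueue agent, core, edge → queue [gate, leaf, agent, core, edge]
Visit gate → queue [leaf, agent, core, edge]
Visit leaf; enqueue router, shard → queue [agent, core, edge, router, shard]
Visit agent → queue [core, edge, router, shard]
Visit core; enqueue front → queue [edge, router, shard, front]
Visit edge; enqueue node → queue [router, shard, front, node]
Visit router; enqueue back, queue → queue [shard, front, node, back, queue]
Visit shard → queue [front, node, back, queue]
Visit front → queue [node, back, queue]
Visit node → queue [back, queue]
Visit back → queue [queue]
Visit queue → queue []

ingest, bridge, gate, leaf, agent, core, edge, router, shard, front, node, back, queue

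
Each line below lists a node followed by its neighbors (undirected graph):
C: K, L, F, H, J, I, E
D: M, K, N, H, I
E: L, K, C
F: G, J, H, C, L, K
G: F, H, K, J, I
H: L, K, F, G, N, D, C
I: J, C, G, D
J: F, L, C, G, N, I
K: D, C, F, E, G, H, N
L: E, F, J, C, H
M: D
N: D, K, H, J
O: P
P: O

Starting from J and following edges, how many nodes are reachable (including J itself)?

BFS from J visits: J, N, L, I, G, F, C, K, H, D, E, M
Reachable nodes: 12 of 14 total.

12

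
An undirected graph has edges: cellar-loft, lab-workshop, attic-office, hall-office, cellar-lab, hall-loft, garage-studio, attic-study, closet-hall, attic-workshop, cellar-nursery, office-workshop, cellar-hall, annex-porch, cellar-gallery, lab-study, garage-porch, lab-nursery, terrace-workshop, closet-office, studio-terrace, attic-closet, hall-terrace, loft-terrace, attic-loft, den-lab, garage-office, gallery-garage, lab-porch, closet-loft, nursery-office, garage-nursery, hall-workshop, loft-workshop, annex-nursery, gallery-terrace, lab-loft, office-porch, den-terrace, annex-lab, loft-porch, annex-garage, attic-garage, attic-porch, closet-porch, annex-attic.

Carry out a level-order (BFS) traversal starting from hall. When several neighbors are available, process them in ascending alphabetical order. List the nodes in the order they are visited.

Visit hall; enqueue cellar, closet, loft, office, terrace, workshop → queue [cellar, closet, loft, office, terrace, workshop]
Visit cellar; enqueue gallery, lab, nursery → queue [closet, loft, office, terrace, workshop, gallery, lab, nursery]
Visit closet; enqueue attic, porch → queue [loft, office, terrace, workshop, gallery, lab, nursery, attic, porch]
Visit loft → queue [office, terrace, workshop, gallery, lab, nursery, attic, porch]
Visit office; enqueue garage → queue [terrace, workshop, gallery, lab, nursery, attic, porch, garage]
Visit terrace; enqueue den, studio → queue [workshop, gallery, lab, nursery, attic, porch, garage, den, studio]
Visit workshop → queue [gallery, lab, nursery, attic, porch, garage, den, studio]
Visit gallery → queue [lab, nursery, attic, porch, garage, den, studio]
Visit lab; enqueue annex, study → queue [nursery, attic, porch, garage, den, studio, annex, study]
Visit nursery → queue [attic, porch, garage, den, studio, annex, study]
Visit attic → queue [porch, garage, den, studio, annex, study]
Visit porch → queue [garage, den, studio, annex, study]
Visit garage → queue [den, studio, annex, study]
Visit den → queue [studio, annex, study]
Visit studio → queue [annex, study]
Visit annex → queue [study]
Visit study → queue []

hall → cellar → closet → loft → office → terrace → workshop → gallery → lab → nursery → attic → porch → garage → den → studio → annex → study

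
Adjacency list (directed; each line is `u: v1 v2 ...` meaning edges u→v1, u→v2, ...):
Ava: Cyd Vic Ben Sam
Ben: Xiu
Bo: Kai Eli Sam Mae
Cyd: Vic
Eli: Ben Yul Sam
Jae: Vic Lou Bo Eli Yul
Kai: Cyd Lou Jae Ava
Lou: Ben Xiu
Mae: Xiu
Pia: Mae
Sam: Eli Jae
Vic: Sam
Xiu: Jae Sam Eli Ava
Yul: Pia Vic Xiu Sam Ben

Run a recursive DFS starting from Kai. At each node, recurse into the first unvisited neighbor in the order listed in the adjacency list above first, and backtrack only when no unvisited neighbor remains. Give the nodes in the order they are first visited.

Visit Kai
Kai → Cyd
Cyd → Vic
Vic → Sam
Sam → Eli
Eli → Ben
Ben → Xiu
Xiu → Jae
Jae → Lou
Jae → Bo
Bo → Mae
Jae → Yul
Yul → Pia
Xiu → Ava

Kai -> Cyd -> Vic -> Sam -> Eli -> Ben -> Xiu -> Jae -> Lou -> Bo -> Mae -> Yul -> Pia -> Ava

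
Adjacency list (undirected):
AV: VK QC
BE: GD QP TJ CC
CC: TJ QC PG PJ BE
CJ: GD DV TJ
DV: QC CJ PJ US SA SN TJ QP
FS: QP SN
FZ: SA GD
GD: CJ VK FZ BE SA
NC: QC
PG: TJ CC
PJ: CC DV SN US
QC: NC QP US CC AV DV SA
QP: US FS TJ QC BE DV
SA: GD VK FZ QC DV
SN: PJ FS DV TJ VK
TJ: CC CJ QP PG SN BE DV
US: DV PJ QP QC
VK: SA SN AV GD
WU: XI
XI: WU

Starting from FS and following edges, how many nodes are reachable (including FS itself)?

18

BFS from FS visits: FS, QP, SN, BE, DV, QC, TJ, US, PJ, VK, CC, GD, CJ, SA, AV, NC, PG, FZ
Reachable nodes: 18 of 20 total.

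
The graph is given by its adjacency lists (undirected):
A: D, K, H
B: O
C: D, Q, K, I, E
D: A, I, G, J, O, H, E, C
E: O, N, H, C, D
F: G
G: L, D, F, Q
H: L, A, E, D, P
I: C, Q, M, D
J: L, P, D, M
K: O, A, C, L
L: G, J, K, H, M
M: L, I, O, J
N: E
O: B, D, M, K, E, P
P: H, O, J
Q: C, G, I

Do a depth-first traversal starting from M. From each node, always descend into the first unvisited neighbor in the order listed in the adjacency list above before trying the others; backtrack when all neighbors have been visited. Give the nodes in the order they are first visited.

M, L, G, D, A, K, O, B, E, N, H, P, J, C, Q, I, F

Visit M
M → L
L → G
G → D
D → A
A → K
K → O
O → B
O → E
E → N
E → H
H → P
P → J
E → C
C → Q
Q → I
G → F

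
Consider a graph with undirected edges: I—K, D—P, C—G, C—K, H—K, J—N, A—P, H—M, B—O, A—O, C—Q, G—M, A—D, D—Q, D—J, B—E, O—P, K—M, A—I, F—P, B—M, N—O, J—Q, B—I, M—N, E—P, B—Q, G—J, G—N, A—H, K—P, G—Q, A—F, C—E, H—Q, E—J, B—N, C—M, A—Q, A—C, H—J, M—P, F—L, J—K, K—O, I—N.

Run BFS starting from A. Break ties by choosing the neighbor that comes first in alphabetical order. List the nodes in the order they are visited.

A, C, D, F, H, I, O, P, Q, E, G, K, M, J, L, B, N

Visit A; enqueue C, D, F, H, I, O, P, Q → queue [C, D, F, H, I, O, P, Q]
Visit C; enqueue E, G, K, M → queue [D, F, H, I, O, P, Q, E, G, K, M]
Visit D; enqueue J → queue [F, H, I, O, P, Q, E, G, K, M, J]
Visit F; enqueue L → queue [H, I, O, P, Q, E, G, K, M, J, L]
Visit H → queue [I, O, P, Q, E, G, K, M, J, L]
Visit I; enqueue B, N → queue [O, P, Q, E, G, K, M, J, L, B, N]
Visit O → queue [P, Q, E, G, K, M, J, L, B, N]
Visit P → queue [Q, E, G, K, M, J, L, B, N]
Visit Q → queue [E, G, K, M, J, L, B, N]
Visit E → queue [G, K, M, J, L, B, N]
Visit G → queue [K, M, J, L, B, N]
Visit K → queue [M, J, L, B, N]
Visit M → queue [J, L, B, N]
Visit J → queue [L, B, N]
Visit L → queue [B, N]
Visit B → queue [N]
Visit N → queue []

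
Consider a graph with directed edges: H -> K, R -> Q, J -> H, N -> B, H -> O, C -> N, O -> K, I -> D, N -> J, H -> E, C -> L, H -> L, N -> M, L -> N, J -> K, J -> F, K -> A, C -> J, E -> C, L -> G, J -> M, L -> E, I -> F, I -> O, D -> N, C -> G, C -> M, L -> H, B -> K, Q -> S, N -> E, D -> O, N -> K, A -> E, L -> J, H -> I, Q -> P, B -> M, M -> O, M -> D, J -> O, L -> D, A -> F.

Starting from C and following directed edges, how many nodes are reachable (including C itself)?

BFS from C visits: C, G, J, L, M, N, F, H, K, O, D, E, B, I, A
Reachable nodes: 15 of 19 total.

15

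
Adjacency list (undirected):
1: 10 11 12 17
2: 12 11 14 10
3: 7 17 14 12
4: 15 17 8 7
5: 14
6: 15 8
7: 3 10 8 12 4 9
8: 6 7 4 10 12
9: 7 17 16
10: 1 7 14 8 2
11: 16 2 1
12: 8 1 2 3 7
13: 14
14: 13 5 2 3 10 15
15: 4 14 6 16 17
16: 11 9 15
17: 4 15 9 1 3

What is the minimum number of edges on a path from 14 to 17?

Level 0: 14
Level 1: 2, 3, 5, 10, 13, 15
Level 2: 1, 4, 6, 7, 8, 11, 12, 16, 17
Level 3: 9
17 first appears at level 2.

2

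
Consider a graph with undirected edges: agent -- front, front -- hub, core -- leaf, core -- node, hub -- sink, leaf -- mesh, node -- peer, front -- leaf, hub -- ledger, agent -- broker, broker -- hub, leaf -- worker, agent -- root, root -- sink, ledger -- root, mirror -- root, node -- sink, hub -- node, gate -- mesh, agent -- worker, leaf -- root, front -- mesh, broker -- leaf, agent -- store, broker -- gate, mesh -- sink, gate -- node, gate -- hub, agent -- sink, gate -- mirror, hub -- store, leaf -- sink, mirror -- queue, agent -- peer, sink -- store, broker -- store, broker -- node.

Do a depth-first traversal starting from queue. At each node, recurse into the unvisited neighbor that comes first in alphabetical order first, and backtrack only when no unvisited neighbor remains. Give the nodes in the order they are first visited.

queue -> mirror -> gate -> broker -> agent -> front -> hub -> ledger -> root -> leaf -> core -> node -> peer -> sink -> mesh -> store -> worker

Visit queue
queue → mirror
mirror → gate
gate → broker
broker → agent
agent → front
front → hub
hub → ledger
ledger → root
root → leaf
leaf → core
core → node
node → peer
node → sink
sink → mesh
sink → store
leaf → worker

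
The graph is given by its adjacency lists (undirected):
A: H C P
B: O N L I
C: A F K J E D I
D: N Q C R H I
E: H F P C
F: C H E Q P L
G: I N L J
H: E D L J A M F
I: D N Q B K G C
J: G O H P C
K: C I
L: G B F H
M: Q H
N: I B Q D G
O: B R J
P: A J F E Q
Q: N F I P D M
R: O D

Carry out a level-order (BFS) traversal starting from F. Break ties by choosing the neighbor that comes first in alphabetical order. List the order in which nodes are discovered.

F C E H L P Q A D I J K M B G N R O

Visit F; enqueue C, E, H, L, P, Q → queue [C, E, H, L, P, Q]
Visit C; enqueue A, D, I, J, K → queue [E, H, L, P, Q, A, D, I, J, K]
Visit E → queue [H, L, P, Q, A, D, I, J, K]
Visit H; enqueue M → queue [L, P, Q, A, D, I, J, K, M]
Visit L; enqueue B, G → queue [P, Q, A, D, I, J, K, M, B, G]
Visit P → queue [Q, A, D, I, J, K, M, B, G]
Visit Q; enqueue N → queue [A, D, I, J, K, M, B, G, N]
Visit A → queue [D, I, J, K, M, B, G, N]
Visit D; enqueue R → queue [I, J, K, M, B, G, N, R]
Visit I → queue [J, K, M, B, G, N, R]
Visit J; enqueue O → queue [K, M, B, G, N, R, O]
Visit K → queue [M, B, G, N, R, O]
Visit M → queue [B, G, N, R, O]
Visit B → queue [G, N, R, O]
Visit G → queue [N, R, O]
Visit N → queue [R, O]
Visit R → queue [O]
Visit O → queue []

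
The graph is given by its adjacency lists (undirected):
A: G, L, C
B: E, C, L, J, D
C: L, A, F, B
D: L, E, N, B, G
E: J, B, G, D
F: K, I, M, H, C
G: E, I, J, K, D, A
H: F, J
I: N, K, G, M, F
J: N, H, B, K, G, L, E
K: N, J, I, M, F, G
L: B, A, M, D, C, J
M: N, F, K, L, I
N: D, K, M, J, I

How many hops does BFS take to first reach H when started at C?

Level 0: C
Level 1: A, B, F, L
Level 2: D, E, G, H, I, J, K, M
Level 3: N
H first appears at level 2.

2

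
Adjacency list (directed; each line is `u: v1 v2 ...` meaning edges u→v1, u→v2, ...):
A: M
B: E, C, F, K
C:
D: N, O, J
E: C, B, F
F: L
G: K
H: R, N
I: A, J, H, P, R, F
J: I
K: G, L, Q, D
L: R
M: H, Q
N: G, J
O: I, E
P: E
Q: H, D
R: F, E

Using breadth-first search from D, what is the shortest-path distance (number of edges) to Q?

4

Level 0: D
Level 1: J, N, O
Level 2: E, G, I
Level 3: A, B, C, F, H, K, P, R
Level 4: L, M, Q
Q first appears at level 4.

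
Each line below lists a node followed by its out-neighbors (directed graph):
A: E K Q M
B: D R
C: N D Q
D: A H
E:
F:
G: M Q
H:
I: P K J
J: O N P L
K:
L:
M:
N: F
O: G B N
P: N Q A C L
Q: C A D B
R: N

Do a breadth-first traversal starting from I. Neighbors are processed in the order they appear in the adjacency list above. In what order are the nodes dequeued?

I -> P -> K -> J -> N -> Q -> A -> C -> L -> O -> F -> D -> B -> E -> M -> G -> H -> R

Visit I; enqueue P, K, J → queue [P, K, J]
Visit P; enqueue N, Q, A, C, L → queue [K, J, N, Q, A, C, L]
Visit K → queue [J, N, Q, A, C, L]
Visit J; enqueue O → queue [N, Q, A, C, L, O]
Visit N; enqueue F → queue [Q, A, C, L, O, F]
Visit Q; enqueue D, B → queue [A, C, L, O, F, D, B]
Visit A; enqueue E, M → queue [C, L, O, F, D, B, E, M]
Visit C → queue [L, O, F, D, B, E, M]
Visit L → queue [O, F, D, B, E, M]
Visit O; enqueue G → queue [F, D, B, E, M, G]
Visit F → queue [D, B, E, M, G]
Visit D; enqueue H → queue [B, E, M, G, H]
Visit B; enqueue R → queue [E, M, G, H, R]
Visit E → queue [M, G, H, R]
Visit M → queue [G, H, R]
Visit G → queue [H, R]
Visit H → queue [R]
Visit R → queue []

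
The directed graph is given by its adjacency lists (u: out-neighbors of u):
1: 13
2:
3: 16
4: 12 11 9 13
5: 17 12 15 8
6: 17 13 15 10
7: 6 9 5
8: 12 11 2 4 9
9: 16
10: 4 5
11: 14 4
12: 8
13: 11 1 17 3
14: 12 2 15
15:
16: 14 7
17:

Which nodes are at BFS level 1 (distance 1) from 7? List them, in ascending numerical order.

5, 6, 9

Level 0: 7
Level 1: 5, 6, 9
Level 2: 8, 10, 12, 13, 15, 16, 17
Level 3: 1, 2, 3, 4, 11, 14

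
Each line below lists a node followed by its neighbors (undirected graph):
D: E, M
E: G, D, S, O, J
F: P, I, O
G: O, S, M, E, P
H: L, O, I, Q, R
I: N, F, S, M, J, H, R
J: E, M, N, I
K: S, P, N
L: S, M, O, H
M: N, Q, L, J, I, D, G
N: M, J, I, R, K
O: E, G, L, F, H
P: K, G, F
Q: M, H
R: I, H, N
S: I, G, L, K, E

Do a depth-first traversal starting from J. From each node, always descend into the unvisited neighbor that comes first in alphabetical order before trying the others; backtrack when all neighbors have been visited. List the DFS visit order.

J E D M G O F I H L S K N R P Q

Visit J
J → E
E → D
D → M
M → G
G → O
O → F
F → I
I → H
H → L
L → S
S → K
K → N
N → R
K → P
H → Q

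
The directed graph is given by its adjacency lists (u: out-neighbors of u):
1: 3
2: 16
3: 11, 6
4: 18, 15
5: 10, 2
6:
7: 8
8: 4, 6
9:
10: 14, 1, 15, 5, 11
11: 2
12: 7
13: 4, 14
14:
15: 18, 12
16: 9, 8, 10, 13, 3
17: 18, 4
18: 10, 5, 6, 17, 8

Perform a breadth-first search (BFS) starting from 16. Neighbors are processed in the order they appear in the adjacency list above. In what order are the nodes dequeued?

16, 9, 8, 10, 13, 3, 4, 6, 14, 1, 15, 5, 11, 18, 12, 2, 17, 7

Visit 16; enqueue 9, 8, 10, 13, 3 → queue [9, 8, 10, 13, 3]
Visit 9 → queue [8, 10, 13, 3]
Visit 8; enqueue 4, 6 → queue [10, 13, 3, 4, 6]
Visit 10; enqueue 14, 1, 15, 5, 11 → queue [13, 3, 4, 6, 14, 1, 15, 5, 11]
Visit 13 → queue [3, 4, 6, 14, 1, 15, 5, 11]
Visit 3 → queue [4, 6, 14, 1, 15, 5, 11]
Visit 4; enqueue 18 → queue [6, 14, 1, 15, 5, 11, 18]
Visit 6 → queue [14, 1, 15, 5, 11, 18]
Visit 14 → queue [1, 15, 5, 11, 18]
Visit 1 → queue [15, 5, 11, 18]
Visit 15; enqueue 12 → queue [5, 11, 18, 12]
Visit 5; enqueue 2 → queue [11, 18, 12, 2]
Visit 11 → queue [18, 12, 2]
Visit 18; enqueue 17 → queue [12, 2, 17]
Visit 12; enqueue 7 → queue [2, 17, 7]
Visit 2 → queue [17, 7]
Visit 17 → queue [7]
Visit 7 → queue []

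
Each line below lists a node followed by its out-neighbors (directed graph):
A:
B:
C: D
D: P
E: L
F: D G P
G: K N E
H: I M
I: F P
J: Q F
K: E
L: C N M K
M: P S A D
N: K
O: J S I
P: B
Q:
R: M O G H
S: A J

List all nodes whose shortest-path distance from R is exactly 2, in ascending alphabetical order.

A, D, E, I, J, K, N, P, S

Level 0: R
Level 1: G, H, M, O
Level 2: A, D, E, I, J, K, N, P, S
Level 3: B, F, L, Q
Level 4: C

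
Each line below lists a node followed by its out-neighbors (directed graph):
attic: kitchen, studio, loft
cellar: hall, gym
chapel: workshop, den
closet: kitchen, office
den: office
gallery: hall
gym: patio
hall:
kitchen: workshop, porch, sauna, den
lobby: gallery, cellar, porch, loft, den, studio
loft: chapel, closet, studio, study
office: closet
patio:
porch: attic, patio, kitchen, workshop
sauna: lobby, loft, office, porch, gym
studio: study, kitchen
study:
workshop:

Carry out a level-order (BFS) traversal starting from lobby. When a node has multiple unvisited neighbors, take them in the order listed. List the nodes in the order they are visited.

lobby, gallery, cellar, porch, loft, den, studio, hall, gym, attic, patio, kitchen, workshop, chapel, closet, study, office, sauna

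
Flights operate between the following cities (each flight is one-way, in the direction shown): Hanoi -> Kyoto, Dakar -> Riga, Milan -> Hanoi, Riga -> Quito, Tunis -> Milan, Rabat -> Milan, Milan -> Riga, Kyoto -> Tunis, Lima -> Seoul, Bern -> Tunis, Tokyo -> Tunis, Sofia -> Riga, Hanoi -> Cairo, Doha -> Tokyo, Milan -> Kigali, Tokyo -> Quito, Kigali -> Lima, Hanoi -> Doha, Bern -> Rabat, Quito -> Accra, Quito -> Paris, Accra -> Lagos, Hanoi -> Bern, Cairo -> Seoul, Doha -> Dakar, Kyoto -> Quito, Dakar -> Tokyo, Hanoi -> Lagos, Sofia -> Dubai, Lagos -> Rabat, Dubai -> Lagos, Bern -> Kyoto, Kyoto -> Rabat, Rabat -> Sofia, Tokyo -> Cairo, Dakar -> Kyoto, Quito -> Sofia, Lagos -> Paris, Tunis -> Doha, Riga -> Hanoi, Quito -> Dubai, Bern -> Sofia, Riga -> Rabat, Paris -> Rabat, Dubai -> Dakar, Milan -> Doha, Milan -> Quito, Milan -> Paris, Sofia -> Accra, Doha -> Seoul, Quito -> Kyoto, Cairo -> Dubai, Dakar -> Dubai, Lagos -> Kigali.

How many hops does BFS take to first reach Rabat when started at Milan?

Level 0: Milan
Level 1: Doha, Hanoi, Kigali, Paris, Quito, Riga
Level 2: Accra, Bern, Cairo, Dakar, Dubai, Kyoto, Lagos, Lima, Rabat, Seoul, Sofia, Tokyo
Level 3: Tunis
Rabat first appears at level 2.

2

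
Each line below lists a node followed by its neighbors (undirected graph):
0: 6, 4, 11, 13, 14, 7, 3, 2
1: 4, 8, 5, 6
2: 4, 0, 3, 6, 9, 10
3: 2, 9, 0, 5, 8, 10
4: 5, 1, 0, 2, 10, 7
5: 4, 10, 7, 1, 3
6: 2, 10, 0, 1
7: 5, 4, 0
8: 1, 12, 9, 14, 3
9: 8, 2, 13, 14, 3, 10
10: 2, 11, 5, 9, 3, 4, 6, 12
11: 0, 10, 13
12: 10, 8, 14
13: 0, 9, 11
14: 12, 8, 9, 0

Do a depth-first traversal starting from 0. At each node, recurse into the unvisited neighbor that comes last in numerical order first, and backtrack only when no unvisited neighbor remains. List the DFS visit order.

0 -> 14 -> 12 -> 10 -> 11 -> 13 -> 9 -> 8 -> 3 -> 5 -> 7 -> 4 -> 2 -> 6 -> 1

Visit 0
0 → 14
14 → 12
12 → 10
10 → 11
11 → 13
13 → 9
9 → 8
8 → 3
3 → 5
5 → 7
7 → 4
4 → 2
2 → 6
6 → 1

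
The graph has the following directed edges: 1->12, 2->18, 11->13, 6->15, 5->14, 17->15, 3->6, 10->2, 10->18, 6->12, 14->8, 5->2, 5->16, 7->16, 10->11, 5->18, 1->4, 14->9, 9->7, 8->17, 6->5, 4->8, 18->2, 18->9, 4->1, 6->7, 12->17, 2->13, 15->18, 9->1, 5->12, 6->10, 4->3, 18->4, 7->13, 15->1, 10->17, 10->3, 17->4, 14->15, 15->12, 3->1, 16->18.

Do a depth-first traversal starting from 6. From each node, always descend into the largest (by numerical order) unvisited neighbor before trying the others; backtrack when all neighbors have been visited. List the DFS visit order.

6 15 18 9 7 16 13 1 12 17 4 8 3 2 10 11 5 14

Visit 6
6 → 15
15 → 18
18 → 9
9 → 7
7 → 16
7 → 13
9 → 1
1 → 12
12 → 17
17 → 4
4 → 8
4 → 3
18 → 2
6 → 10
10 → 11
6 → 5
5 → 14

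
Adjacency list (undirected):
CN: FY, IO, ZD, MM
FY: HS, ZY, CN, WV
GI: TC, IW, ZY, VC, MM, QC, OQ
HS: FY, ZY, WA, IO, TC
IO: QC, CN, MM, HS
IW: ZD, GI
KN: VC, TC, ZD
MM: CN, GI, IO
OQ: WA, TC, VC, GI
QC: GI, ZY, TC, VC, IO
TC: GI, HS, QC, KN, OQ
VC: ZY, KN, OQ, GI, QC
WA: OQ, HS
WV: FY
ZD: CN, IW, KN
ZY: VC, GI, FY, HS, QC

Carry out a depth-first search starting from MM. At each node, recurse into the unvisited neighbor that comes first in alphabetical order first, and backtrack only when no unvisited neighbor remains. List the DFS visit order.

MM, CN, FY, HS, IO, QC, GI, IW, ZD, KN, TC, OQ, VC, ZY, WA, WV

Visit MM
MM → CN
CN → FY
FY → HS
HS → IO
IO → QC
QC → GI
GI → IW
IW → ZD
ZD → KN
KN → TC
TC → OQ
OQ → VC
VC → ZY
OQ → WA
FY → WV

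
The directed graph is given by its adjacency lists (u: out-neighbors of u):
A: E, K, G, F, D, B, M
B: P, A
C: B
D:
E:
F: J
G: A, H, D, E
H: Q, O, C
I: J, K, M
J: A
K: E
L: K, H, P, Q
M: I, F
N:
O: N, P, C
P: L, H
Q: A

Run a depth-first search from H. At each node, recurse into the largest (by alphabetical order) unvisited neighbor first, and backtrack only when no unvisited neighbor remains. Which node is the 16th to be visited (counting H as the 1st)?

Visit H
H → Q
Q → A
A → M
M → I
I → K
K → E
I → J
M → F
A → G
G → D
A → B
B → P
P → L
H → O
O → N
O → C

Visit order: H, Q, A, M, I, K, E, J, F, G, D, B, P, L, O, N, C

N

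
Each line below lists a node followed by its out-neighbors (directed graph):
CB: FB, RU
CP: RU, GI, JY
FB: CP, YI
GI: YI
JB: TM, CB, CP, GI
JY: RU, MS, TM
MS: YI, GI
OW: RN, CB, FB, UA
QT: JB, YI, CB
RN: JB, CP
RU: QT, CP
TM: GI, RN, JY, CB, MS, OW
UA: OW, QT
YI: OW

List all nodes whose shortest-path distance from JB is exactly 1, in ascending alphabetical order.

CB, CP, GI, TM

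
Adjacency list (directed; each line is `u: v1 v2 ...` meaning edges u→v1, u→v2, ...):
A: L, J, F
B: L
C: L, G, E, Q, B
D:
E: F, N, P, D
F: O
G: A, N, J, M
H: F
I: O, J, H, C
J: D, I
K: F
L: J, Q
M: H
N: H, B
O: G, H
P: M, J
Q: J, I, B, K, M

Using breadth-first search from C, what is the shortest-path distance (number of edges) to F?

Level 0: C
Level 1: B, E, G, L, Q
Level 2: A, D, F, I, J, K, M, N, P
Level 3: H, O
F first appears at level 2.

2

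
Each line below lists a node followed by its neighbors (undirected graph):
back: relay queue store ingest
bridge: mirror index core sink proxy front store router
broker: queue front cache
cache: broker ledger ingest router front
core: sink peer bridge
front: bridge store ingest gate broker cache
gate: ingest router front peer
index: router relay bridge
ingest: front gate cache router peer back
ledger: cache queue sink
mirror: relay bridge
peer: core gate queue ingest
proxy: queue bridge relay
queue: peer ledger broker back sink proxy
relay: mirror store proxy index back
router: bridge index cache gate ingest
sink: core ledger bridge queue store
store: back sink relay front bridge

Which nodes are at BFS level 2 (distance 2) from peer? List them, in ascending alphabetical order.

back, bridge, broker, cache, front, ledger, proxy, router, sink

Level 0: peer
Level 1: core, gate, ingest, queue
Level 2: back, bridge, broker, cache, front, ledger, proxy, router, sink
Level 3: index, mirror, relay, store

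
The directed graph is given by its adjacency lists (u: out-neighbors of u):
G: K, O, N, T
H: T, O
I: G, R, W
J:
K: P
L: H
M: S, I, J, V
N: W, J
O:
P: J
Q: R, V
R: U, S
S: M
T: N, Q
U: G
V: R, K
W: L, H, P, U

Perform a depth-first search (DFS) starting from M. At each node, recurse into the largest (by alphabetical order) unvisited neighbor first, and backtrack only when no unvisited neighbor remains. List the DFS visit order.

M, V, R, U, G, T, Q, N, W, P, J, L, H, O, K, S, I

Visit M
M → V
V → R
R → U
U → G
G → T
T → Q
T → N
N → W
W → P
P → J
W → L
L → H
H → O
G → K
R → S
M → I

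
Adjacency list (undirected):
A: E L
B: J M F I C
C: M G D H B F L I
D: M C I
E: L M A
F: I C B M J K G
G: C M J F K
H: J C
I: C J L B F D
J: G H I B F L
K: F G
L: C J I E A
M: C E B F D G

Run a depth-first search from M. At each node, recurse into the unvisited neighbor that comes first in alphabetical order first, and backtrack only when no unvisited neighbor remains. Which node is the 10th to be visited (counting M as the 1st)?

L

Visit M
M → B
B → C
C → D
D → I
I → F
F → G
G → J
J → H
J → L
L → A
A → E
G → K

Visit order: M, B, C, D, I, F, G, J, H, L, A, E, K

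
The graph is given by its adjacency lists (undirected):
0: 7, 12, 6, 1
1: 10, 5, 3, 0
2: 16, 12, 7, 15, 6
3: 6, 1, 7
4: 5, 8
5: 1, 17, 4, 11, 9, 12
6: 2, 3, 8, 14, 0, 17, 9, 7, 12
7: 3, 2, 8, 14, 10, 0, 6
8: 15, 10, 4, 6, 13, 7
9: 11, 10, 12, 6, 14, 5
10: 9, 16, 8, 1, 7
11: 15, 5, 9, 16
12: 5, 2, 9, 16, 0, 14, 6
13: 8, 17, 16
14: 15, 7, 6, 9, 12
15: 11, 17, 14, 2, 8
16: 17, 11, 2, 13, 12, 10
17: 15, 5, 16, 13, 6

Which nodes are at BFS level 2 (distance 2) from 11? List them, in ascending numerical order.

Level 0: 11
Level 1: 5, 9, 15, 16
Level 2: 1, 2, 4, 6, 8, 10, 12, 13, 14, 17
Level 3: 0, 3, 7

1, 2, 4, 6, 8, 10, 12, 13, 14, 17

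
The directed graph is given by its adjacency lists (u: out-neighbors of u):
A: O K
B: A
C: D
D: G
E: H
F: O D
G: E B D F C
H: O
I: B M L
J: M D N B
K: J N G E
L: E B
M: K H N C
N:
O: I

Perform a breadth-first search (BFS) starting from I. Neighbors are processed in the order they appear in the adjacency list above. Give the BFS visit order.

I -> B -> M -> L -> A -> K -> H -> N -> C -> E -> O -> J -> G -> D -> F

Visit I; enqueue B, M, L → queue [B, M, L]
Visit B; enqueue A → queue [M, L, A]
Visit M; enqueue K, H, N, C → queue [L, A, K, H, N, C]
Visit L; enqueue E → queue [A, K, H, N, C, E]
Visit A; enqueue O → queue [K, H, N, C, E, O]
Visit K; enqueue J, G → queue [H, N, C, E, O, J, G]
Visit H → queue [N, C, E, O, J, G]
Visit N → queue [C, E, O, J, G]
Visit C; enqueue D → queue [E, O, J, G, D]
Visit E → queue [O, J, G, D]
Visit O → queue [J, G, D]
Visit J → queue [G, D]
Visit G; enqueue F → queue [D, F]
Visit D → queue [F]
Visit F → queue []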